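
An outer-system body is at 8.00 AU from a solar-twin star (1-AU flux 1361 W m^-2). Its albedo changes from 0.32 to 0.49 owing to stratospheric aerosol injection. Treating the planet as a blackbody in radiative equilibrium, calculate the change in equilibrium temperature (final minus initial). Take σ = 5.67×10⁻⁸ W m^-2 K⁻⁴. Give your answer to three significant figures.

Irradiance scales as 1/d², so S = 1361 W m^-2 × (1/8.00)² = 21.27 W m^-2.
Before: T₁ = [21.27·0.68/(4σ)]^(1/4) = 89.36 K.
With α = 0.49, T₂ = 83.16 K.
ΔT = T₂ − T₁ = -6.201 K.

-6.20 kelvin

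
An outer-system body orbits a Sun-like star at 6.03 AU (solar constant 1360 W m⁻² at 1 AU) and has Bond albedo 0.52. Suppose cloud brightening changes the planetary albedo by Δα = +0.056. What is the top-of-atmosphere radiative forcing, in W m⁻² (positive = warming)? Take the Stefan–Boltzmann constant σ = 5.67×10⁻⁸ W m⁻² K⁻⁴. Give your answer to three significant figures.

Irradiance scales as 1/d², so S = 1360 W m⁻² × (1/6.03)² = 37.40 W m⁻².
The change in absorbed flux is Δ[S(1−α)/4] = −SΔα/4 = -0.5236 W m⁻².

-0.524 W m⁻²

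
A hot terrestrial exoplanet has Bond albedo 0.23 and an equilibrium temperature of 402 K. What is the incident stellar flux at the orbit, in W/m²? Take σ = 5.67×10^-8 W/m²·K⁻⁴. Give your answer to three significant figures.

From S(1−α)/4 = σT⁴: S = 4σT⁴/(1−α).
σT⁴ = 5.67×10⁻⁸·(402)⁴ = 1481 W/m².
S = 4·1481/0.77 = 7692 W/m².

7690 W/m²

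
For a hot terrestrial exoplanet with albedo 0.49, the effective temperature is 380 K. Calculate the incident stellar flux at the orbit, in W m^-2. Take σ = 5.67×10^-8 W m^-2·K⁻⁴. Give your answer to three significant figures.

From S(1−α)/4 = σT⁴: S = 4σT⁴/(1−α).
σT⁴ = 5.67×10⁻⁸·(380)⁴ = 1182 W m^-2.
So S = 4×1182/(1−0.49) = 9273 W m^-2.

9270 W m^-2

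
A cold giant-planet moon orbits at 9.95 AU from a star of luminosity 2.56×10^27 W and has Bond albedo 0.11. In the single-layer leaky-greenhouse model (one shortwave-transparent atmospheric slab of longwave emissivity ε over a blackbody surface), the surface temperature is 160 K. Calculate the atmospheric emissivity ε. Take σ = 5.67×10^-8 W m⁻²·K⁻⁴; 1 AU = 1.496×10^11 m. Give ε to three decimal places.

0.899

d = 9.95 × 1.496×10^11 m = 1.489×10^12 m.
S = L/(4πd²) = 91.94 W m⁻².
TOA balance gives T_e = 137.8 K.
T_s⁴ = T_e⁴·2/(2−ε) → ε = 2 − 2(T_e/T_s)⁴ = 2 − 2·(137.8/160)⁴ = 0.8989.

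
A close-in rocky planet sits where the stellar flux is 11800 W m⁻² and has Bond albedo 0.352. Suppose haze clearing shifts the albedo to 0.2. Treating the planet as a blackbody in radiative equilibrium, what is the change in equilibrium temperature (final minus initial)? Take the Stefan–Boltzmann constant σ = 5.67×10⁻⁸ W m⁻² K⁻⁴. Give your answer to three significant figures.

23.2 kelvin

Initial: T₁ = [S(1−0.352)/(4σ)]^(1/4) = 428.5 K.
Final:   T₂ = [S(1−0.2)/(4σ)]^(1/4) = 451.7 K.
Change: 451.7 − 428.5 = 23.18 K.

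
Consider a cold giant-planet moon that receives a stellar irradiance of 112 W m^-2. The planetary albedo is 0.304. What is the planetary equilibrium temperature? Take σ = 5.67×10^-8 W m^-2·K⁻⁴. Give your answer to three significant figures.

136 K

The planet absorbs (1−α)S over its disc πR² and re-emits over 4πR², so the mean absorbed flux is (1−0.304)·112.0/4 = 19.49 W m^-2.
In equilibrium σT⁴ equals this, so T = 136.2 K.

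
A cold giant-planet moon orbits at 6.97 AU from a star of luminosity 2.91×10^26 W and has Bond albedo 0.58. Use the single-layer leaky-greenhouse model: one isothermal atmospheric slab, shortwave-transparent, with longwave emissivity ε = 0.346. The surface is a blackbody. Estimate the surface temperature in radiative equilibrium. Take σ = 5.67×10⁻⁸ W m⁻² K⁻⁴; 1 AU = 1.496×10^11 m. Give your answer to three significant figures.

d = 6.97 × 1.496×10^11 m = 1.043×10^12 m.
S = L/(4πd²) = 21.30 W m⁻².
The planet radiates to space at T_e = [S(1−α)/(4σ)]^(1/4) = 79.25 K.
The surface balance (absorbed SW + ε·downward IR = σT_s⁴) with T_a⁴ = T_s⁴/2 reduces to T_s = T_e·[2/(2−ε)]^¼ = 83.10 K.

83.1 K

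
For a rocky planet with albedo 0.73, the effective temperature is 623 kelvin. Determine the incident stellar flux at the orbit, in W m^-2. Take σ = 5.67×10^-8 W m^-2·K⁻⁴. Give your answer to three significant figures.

From S(1−α)/4 = σT⁴: S = 4σT⁴/(1−α).
σT⁴ = 5.67×10⁻⁸·(623)⁴ = 8542 W m^-2.
S = 4·8542/0.27 = 1.265×10^5 W m^-2.

1.27×10^5 W m^-2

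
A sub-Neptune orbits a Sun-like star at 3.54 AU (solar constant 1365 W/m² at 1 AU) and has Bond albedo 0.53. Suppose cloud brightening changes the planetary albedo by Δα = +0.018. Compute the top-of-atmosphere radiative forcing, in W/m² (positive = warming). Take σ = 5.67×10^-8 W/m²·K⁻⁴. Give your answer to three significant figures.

Flux at the orbit: S = 1365/(3.54)² = 108.9 W/m².
TOA radiative forcing: ΔF = −S·Δα/4 = −108.9·(+0.018)/4 = -0.4902 W/m².

-0.490 W/m²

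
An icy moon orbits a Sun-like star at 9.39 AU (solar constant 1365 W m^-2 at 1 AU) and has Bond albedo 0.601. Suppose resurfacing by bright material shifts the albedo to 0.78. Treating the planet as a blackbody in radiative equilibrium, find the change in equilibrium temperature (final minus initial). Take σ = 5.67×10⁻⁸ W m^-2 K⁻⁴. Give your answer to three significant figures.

Flux at the orbit: S = 1365/(9.39)² = 15.48 W m^-2.
With α = 0.601, T₁ = 72.24 K.
After:  T₂ = [15.48·0.22/(4σ)]^(1/4) = 62.25 K.
ΔT = T₂ − T₁ = -9.990 K.

-9.99 K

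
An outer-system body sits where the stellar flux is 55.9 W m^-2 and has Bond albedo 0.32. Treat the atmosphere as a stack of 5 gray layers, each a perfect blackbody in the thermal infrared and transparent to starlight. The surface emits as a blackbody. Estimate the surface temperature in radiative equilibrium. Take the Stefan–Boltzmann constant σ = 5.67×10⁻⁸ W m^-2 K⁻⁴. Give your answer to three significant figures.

Top-of-atmosphere balance: σT_e⁴ = S(1−α)/4 = 9.503 W m^-2 → T_e = 113.8 K.
For an N-layer opaque stack, T_s⁴ = (N+1)T_e⁴, hence T_s = (6)^(1/4)×113.8 K = 178.1 K.

178 K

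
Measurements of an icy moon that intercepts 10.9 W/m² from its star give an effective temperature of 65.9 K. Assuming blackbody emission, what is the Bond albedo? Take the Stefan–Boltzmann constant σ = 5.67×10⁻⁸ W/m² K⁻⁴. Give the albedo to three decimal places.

0.608

From σT⁴ = S(1−α)/4 we invert for α: 1−α = 4σT⁴/S.
σT⁴ = 1.069 W/m², so 4σT⁴ = 4.277 W/m².
Hence α = 1 − 4.277/10.90 = 0.6076.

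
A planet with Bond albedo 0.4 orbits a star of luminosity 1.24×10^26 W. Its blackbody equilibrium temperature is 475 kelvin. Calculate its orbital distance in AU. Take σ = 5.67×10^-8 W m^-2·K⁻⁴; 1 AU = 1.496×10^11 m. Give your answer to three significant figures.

0.151 AU

Required flux: S = 4σT⁴/(1−α) = 19240 W m^-2.
Then d = [L/(4πS)]^(1/2) = 2.265×10^10 m, i.e. 0.1514 AU.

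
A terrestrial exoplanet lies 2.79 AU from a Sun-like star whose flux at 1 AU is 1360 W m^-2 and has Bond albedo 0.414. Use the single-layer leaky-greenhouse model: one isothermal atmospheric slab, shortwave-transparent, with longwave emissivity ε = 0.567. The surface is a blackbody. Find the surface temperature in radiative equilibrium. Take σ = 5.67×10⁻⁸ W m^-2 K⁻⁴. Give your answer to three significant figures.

Irradiance scales as 1/d², so S = 1360 W m^-2 × (1/2.79)² = 174.7 W m^-2.
At the top of the atmosphere, σT_e⁴ = S(1−α)/4 = 25.60 W m^-2, giving T_e = 145.8 K.
For a single slab of emissivity ε, T_s⁴ = 2T_e⁴/(2−ε); thus T_s = 145.8·(1.396)^(1/4) = 158.4 K.

158 kelvin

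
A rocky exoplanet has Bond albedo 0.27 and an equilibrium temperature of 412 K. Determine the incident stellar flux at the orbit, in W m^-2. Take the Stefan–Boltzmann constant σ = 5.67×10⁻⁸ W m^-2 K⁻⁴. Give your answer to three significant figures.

8950 W m^-2

Invert the energy balance for S: S = 4σT⁴/(1−α).
The emitted flux is σT⁴ = 1634 W m^-2.
S = 4·1634/0.73 = 8952 W m^-2.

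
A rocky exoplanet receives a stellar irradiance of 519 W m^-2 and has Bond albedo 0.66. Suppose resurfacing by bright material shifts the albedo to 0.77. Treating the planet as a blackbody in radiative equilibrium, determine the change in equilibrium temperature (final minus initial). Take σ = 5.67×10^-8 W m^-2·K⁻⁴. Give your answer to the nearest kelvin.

Before: T₁ = [519.0·0.34/(4σ)]^(1/4) = 167.0 K.
With α = 0.77, T₂ = 151.5 K.
Change: 151.5 − 167.0 = -15.55 K.

-16 K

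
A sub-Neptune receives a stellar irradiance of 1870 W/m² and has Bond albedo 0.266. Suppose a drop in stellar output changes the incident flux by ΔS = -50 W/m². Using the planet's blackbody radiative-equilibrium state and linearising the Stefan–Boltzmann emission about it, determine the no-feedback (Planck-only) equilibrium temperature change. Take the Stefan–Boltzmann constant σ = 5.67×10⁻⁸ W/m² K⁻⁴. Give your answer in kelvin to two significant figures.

Unperturbed T_e = [1870·(1−0.266)/(4σ)]^¼ = 278.9 K.
Only a fraction (1−α) is absorbed and it's spread over 4πR², so ΔF = (1−α)ΔS/4 = -9.175 W/m².
Linearising σT⁴ gives d(σT⁴)/dT = 4σT_e³ = 4.921 W/m² per K.
Hence the no-feedback warming is ΔF/(4σT_e³) = -1.86 K.

-1.9 K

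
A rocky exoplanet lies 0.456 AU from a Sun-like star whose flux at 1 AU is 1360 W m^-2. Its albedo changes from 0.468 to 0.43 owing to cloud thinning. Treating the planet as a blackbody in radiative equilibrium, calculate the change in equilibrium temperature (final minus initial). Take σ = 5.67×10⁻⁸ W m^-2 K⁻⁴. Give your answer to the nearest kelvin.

6 kelvin

Irradiance scales as 1/d², so S = 1360 W m^-2 × (1/0.456)² = 6540 W m^-2.
Initial: T₁ = [S(1−0.468)/(4σ)]^(1/4) = 351.9 K.
Final:   T₂ = [S(1−0.43)/(4σ)]^(1/4) = 358.1 K.
Change: 358.1 − 351.9 = 6.123 K.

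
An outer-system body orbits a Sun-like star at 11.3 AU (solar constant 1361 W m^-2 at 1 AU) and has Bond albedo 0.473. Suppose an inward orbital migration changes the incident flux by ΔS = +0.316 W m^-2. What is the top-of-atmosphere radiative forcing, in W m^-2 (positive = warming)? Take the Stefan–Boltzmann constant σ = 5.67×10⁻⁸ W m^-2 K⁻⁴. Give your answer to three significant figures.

By the inverse-square law, S = 1361/11.3² = 10.66 W m^-2.
TOA radiative forcing: ΔF = (1−α)ΔS/4 = 0.527·(+0.316)/4 = 0.04163 W m^-2.

0.0416 W m^-2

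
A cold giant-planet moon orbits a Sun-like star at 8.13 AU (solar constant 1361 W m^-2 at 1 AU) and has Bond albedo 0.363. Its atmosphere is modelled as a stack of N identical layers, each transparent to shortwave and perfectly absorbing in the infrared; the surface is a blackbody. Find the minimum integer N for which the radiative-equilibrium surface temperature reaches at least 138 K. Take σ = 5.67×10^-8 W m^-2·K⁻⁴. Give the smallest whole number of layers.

By the inverse-square law, S = 1361/8.13² = 20.59 W m^-2.
OLR = S(1−α)/4 = 3.279 W m^-2; the top layer radiates at T_e = 87.21 K.
Need (N+1)T_e⁴ ≥ T_s⁴, i.e. N+1 ≥ (138/87.21)⁴ = 6.271.
Rounding up, N = 6.

6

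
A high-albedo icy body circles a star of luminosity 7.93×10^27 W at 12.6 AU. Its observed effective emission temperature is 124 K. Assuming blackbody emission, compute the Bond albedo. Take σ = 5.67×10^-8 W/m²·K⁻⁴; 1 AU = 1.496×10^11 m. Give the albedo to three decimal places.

d = 12.6 × 1.496×10^11 m = 1.885×10^12 m.
S = L/(4πd²) = 177.6 W/m².
Rearranging the radiative balance, α = 1 − 4σT⁴/S.
4σT⁴ = 4·5.67×10⁻⁸·(124)⁴ = 53.62 W/m².
1−α = 53.62/177.6 = 0.3019, so α = 0.6981.

0.698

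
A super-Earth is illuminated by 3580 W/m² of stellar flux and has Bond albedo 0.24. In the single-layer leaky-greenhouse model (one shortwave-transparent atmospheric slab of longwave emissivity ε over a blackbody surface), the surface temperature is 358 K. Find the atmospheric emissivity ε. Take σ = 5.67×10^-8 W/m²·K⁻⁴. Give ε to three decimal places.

First, T_e = [3580·(1−0.24)/(4σ)]^(1/4) = 331.0 K.
T_s⁴ = T_e⁴·2/(2−ε) → ε = 2 − 2(T_e/T_s)⁴ = 2 − 2·(331.0/358)⁴ = 0.5393.

0.539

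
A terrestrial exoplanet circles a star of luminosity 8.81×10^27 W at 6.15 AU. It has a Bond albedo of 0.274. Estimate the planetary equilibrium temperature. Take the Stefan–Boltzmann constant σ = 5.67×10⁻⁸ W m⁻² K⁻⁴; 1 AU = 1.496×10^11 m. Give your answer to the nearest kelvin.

Orbital distance: d = 6.15 AU = 9.200×10^11 m.
Spreading L over a sphere of radius d: S = 8.81×10^27/(4π·9.20×10^11²) = 828.2 W m⁻².
Averaging over the sphere, the absorbed flux is S(1−α)/4 = 150.3 W m⁻².
Balancing against σT⁴: T = (150.3/5.67×10⁻⁸)^(1/4) = 226.9 K.

227 K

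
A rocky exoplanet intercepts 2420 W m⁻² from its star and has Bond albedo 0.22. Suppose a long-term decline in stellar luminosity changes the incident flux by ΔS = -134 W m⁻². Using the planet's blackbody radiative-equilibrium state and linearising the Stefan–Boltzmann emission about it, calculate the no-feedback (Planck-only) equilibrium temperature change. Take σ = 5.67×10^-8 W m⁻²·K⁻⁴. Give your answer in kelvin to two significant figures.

-4.2 K

Unperturbed T_e = [2420·(1−0.22)/(4σ)]^¼ = 302.0 K.
Only a fraction (1−α) is absorbed and it's spread over 4πR², so ΔF = (1−α)ΔS/4 = -26.13 W m⁻².
Linearising σT⁴ gives d(σT⁴)/dT = 4σT_e³ = 6.249 W m⁻² per K.
So ΔT₀ = -26.13/6.249 = -4.18 K.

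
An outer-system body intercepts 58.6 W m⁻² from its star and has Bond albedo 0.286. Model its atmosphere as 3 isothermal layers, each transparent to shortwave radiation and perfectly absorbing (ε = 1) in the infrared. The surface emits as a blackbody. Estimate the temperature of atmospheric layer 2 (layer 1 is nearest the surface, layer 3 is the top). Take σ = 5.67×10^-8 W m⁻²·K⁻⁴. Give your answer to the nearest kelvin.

139 kelvin

OLR = S(1−α)/4 = 10.46 W m⁻²; the top layer radiates at T_e = 116.5 K.
In the N-layer model, layer k (counted from the surface) has T_k = (N+1−k)^(1/4)·T_e.
With k = 2: T_2 = (3+1−2)^¼·116.5 K = 138.6 K.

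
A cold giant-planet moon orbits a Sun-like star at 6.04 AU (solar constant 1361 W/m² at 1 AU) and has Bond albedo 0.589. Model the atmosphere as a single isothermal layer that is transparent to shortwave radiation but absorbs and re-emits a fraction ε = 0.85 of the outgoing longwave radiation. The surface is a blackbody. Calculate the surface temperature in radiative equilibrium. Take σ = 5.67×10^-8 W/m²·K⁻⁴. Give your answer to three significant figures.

Irradiance scales as 1/d², so S = 1361 W/m² × (1/6.04)² = 37.31 W/m².
At the top of the atmosphere, σT_e⁴ = S(1−α)/4 = 3.833 W/m², giving T_e = 90.68 K.
Surface balance with a leaky layer gives σT_s⁴ = σT_e⁴·2/(2−ε), so T_s = T_e·[2/(2−0.85)]^(1/4) = 104.1 K.

104 K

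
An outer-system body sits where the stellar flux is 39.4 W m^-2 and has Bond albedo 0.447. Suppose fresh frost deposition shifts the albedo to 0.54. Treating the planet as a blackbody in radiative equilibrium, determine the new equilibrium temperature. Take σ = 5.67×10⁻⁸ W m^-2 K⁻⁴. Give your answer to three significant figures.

94.5 kelvin

T₂ = [S(1−α₂)/(4σ)]^(1/4) = [39.40·0.46/(4σ)]^(1/4) = 94.55 K.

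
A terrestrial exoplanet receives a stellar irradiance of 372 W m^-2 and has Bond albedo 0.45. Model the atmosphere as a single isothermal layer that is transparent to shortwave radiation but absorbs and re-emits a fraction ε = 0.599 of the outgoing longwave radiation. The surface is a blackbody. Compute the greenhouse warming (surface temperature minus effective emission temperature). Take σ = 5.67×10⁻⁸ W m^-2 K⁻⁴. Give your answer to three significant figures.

16.1 kelvin

At the top of the atmosphere, σT_e⁴ = S(1−α)/4 = 51.15 W m^-2, giving T_e = 173.3 K.
Surface balance with a leaky layer gives σT_s⁴ = σT_e⁴·2/(2−ε), so T_s = T_e·[2/(2−0.599)]^(1/4) = 189.4 K.
The atmosphere warms the surface by 16.13 K.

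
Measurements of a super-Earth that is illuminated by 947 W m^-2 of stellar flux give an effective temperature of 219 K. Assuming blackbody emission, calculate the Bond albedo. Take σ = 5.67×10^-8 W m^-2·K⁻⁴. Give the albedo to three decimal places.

From σT⁴ = S(1−α)/4 we invert for α: 1−α = 4σT⁴/S.
σT⁴ = 130.4 W m^-2, so 4σT⁴ = 521.7 W m^-2.
1−α = 521.7/947.0 = 0.5509, so α = 0.4491.

0.449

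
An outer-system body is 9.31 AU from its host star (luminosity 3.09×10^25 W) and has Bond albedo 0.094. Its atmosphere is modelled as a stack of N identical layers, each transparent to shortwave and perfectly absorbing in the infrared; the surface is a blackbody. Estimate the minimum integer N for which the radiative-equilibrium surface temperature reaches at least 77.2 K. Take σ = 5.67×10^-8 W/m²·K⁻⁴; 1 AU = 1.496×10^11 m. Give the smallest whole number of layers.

d = 9.31 × 1.496×10^11 m = 1.393×10^12 m.
Spreading L over a sphere of radius d: S = 3.09×10^25/(4π·1.39×10^12²) = 1.268 W/m².
The effective emission temperature is T_e = [S(1−α)/(4σ)]^¼ = 47.44 K.
Since T_s⁴ = (N+1)T_e⁴, we need N ≥ (T_s/T_e)⁴ − 1 = 6.015.
The minimum whole number is N = 7.

7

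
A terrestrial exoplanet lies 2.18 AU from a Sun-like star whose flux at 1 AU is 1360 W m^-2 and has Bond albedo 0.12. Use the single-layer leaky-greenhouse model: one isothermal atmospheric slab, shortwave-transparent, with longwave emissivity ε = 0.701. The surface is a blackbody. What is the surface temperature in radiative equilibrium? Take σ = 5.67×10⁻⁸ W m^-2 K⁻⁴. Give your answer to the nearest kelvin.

Flux at the orbit: S = 1360/(2.18)² = 286.2 W m^-2.
At the top of the atmosphere, σT_e⁴ = S(1−α)/4 = 62.96 W m^-2, giving T_e = 182.5 K.
For a single slab of emissivity ε, T_s⁴ = 2T_e⁴/(2−ε); thus T_s = 182.5·(1.54)^(1/4) = 203.3 K.

203 K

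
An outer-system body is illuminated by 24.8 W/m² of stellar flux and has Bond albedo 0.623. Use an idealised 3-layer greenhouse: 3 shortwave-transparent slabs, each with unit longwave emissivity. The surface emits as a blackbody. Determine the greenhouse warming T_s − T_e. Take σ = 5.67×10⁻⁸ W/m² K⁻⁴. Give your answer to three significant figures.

Top-of-atmosphere balance: σT_e⁴ = S(1−α)/4 = 2.337 W/m² → T_e = 80.13 K.
T_s = (N+1)^(1/4)·T_e = 113.3 K.
So the greenhouse effect raises the surface by 113.3 − 80.13 = 33.19 K.

33.2 K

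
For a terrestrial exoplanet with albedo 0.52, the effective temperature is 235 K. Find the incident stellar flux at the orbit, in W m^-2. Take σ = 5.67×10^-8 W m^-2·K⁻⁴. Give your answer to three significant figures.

1440 W m^-2

Invert the energy balance for S: S = 4σT⁴/(1−α).
The emitted flux is σT⁴ = 172.9 W m^-2.
So S = 4×172.9/(1−0.52) = 1441 W m^-2.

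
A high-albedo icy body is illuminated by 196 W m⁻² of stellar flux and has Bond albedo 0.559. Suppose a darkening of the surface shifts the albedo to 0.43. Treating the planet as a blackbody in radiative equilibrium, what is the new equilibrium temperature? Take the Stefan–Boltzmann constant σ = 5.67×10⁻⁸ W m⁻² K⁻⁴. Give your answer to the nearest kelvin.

149 K

T₂ = [S(1−α₂)/(4σ)]^(1/4) = [196.0·0.57/(4σ)]^(1/4) = 149.0 K.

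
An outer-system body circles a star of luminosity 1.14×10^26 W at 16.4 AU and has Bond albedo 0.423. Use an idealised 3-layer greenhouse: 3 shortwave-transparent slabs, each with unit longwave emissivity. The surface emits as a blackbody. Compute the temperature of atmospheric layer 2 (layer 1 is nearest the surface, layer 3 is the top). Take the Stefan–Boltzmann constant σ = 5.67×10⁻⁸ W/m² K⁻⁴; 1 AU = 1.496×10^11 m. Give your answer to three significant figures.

52.6 K

Orbital distance: d = 16.4 AU = 2.453×10^12 m.
Spreading L over a sphere of radius d: S = 1.14×10^26/(4π·2.45×10^12²) = 1.507 W/m².
OLR = S(1−α)/4 = 0.2174 W/m²; the top layer radiates at T_e = 44.25 K.
The net upward flux σT_e⁴ is constant between every pair of levels, so T_k⁴ = (N+1−k)T_e⁴.
T_2 = (2)^(1/4)·44.25 = 52.62 K.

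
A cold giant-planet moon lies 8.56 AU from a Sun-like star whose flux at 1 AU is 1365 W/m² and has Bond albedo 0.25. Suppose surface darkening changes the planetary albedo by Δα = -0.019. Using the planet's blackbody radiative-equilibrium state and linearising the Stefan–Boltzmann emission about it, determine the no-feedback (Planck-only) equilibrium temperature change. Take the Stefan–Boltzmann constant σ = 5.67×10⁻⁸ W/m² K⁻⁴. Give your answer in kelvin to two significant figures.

0.56 kelvin

By the inverse-square law, S = 1365/8.56² = 18.63 W/m².
Reference equilibrium: T_e = [S(1−α)/(4σ)]^(1/4) = 88.59 K.
TOA radiative forcing: ΔF = −S·Δα/4 = −18.63·(-0.019)/4 = 0.08849 W/m².
Linearising σT⁴ gives d(σT⁴)/dT = 4σT_e³ = 0.1577 W/m² per K.
So ΔT₀ = 0.08849/0.1577 = 0.561 K.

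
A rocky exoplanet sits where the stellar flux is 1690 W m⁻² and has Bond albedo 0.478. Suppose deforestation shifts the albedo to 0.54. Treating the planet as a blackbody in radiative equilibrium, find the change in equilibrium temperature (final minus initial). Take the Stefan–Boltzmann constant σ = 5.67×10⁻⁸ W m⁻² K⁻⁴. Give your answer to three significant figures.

-7.77 K

Before: T₁ = [1690·0.522/(4σ)]^(1/4) = 249.7 K.
After:  T₂ = [1690·0.46/(4σ)]^(1/4) = 242.0 K.
ΔT = T₂ − T₁ = -7.771 K.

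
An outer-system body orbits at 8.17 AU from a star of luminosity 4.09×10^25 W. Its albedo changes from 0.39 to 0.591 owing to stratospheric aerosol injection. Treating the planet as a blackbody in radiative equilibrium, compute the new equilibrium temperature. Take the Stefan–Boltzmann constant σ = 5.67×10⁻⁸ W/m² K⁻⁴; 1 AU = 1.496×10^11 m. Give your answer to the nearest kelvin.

Orbital distance: d = 8.17 AU = 1.222×10^12 m.
S = L/(4πd²) = 2.179 W/m².
T₂ = [S(1−α₂)/(4σ)]^(1/4) = [2.179·0.409/(4σ)]^(1/4) = 44.52 K.

45 K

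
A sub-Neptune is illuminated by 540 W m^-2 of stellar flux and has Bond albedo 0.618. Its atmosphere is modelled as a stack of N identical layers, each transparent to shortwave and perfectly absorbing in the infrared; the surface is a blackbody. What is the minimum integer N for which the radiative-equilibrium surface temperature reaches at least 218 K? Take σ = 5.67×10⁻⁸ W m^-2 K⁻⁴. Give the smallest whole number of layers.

2

OLR = S(1−α)/4 = 51.57 W m^-2; the top layer radiates at T_e = 173.7 K.
Need (N+1)T_e⁴ ≥ T_s⁴, i.e. N+1 ≥ (218/173.7)⁴ = 2.483.
So N ≥ 1.483; the smallest integer is N = 2.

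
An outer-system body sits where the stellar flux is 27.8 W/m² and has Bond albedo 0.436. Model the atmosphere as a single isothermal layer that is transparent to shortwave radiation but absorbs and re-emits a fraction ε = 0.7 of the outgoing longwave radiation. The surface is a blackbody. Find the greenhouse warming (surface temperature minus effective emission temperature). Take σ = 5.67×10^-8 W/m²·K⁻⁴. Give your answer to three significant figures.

10.4 K

At the top of the atmosphere, σT_e⁴ = S(1−α)/4 = 3.920 W/m², giving T_e = 91.18 K.
The surface balance (absorbed SW + ε·downward IR = σT_s⁴) with T_a⁴ = T_s⁴/2 reduces to T_s = T_e·[2/(2−ε)]^¼ = 101.6 K.
T_s − T_e = 101.6 − 91.18 = 10.37 K.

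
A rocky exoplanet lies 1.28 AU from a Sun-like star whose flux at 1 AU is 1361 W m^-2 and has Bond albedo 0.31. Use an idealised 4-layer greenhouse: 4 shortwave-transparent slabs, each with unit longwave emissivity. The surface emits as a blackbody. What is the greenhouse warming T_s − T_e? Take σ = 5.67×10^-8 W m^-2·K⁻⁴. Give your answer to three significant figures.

By the inverse-square law, S = 1361/1.28² = 830.7 W m^-2.
The effective emission temperature is T_e = [S(1−α)/(4σ)]^¼ = 224.2 K.
T_s = (N+1)^(1/4)·T_e = 335.3 K.
So the greenhouse effect raises the surface by 335.3 − 224.2 = 111.1 K.

111 K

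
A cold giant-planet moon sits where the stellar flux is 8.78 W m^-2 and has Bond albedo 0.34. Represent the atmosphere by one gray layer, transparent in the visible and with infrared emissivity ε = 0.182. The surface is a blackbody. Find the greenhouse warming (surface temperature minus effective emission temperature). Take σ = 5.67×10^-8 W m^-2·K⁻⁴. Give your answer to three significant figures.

1.72 K

At the top of the atmosphere, σT_e⁴ = S(1−α)/4 = 1.449 W m^-2, giving T_e = 71.10 K.
Surface balance with a leaky layer gives σT_s⁴ = σT_e⁴·2/(2−ε), so T_s = T_e·[2/(2−0.182)]^(1/4) = 72.81 K.
The atmosphere warms the surface by 1.716 K.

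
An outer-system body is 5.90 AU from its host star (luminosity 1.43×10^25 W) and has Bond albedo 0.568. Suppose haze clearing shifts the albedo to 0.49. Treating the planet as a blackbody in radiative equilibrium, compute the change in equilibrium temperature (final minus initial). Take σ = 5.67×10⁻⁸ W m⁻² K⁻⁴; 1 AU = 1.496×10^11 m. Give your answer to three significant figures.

1.73 kelvin

d = 5.90 × 1.496×10^11 m = 8.826×10^11 m.
Flux at the orbit: S = L/(4πd²) = 1.43×10^25/(4π·(8.83×10^11)²) = 1.461 W m⁻².
With α = 0.568, T₁ = 40.84 K.
After:  T₂ = [1.461·0.51/(4σ)]^(1/4) = 42.57 K.
ΔT = T₂ − T₁ = 1.730 K.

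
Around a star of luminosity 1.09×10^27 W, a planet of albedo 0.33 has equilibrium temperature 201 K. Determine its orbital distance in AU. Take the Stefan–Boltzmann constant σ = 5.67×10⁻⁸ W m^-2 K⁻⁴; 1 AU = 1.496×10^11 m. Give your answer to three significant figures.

Energy balance gives S = 4σT⁴/(1−α) = 552.5 W m^-2.
S = L/(4πd²) → d = √(L/4πS) = √(1.09×10^27/(4π·552.5)) = 3.962×10^11 m = 2.649 AU.

2.65 AU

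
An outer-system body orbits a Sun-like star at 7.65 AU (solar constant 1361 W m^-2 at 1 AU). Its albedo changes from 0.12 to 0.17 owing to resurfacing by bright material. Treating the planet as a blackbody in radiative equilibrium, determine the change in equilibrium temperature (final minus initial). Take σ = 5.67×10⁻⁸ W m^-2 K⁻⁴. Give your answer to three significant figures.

Irradiance scales as 1/d², so S = 1361 W m^-2 × (1/7.65)² = 23.26 W m^-2.
With α = 0.12, T₁ = 97.46 K.
Final:   T₂ = [S(1−0.17)/(4σ)]^(1/4) = 96.05 K.
Change: 96.05 − 97.46 = -1.415 K.

-1.41 kelvin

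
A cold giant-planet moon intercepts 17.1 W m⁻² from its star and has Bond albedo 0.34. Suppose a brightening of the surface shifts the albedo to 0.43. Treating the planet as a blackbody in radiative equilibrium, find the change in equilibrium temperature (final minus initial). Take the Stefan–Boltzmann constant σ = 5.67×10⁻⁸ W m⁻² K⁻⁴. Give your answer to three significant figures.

With α = 0.34, T₁ = 83.99 K.
Final:   T₂ = [S(1−0.43)/(4σ)]^(1/4) = 80.97 K.
ΔT = T₂ − T₁ = -3.023 K.

-3.02 K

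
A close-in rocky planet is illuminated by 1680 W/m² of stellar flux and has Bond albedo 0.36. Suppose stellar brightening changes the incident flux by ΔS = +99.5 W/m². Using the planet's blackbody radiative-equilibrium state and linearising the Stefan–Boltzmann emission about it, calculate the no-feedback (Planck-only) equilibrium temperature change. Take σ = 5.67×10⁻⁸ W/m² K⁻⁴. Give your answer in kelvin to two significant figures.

The baseline emission temperature is T_e = 262.4 K.
Only a fraction (1−α) is absorbed and it's spread over 4πR², so ΔF = (1−α)ΔS/4 = 15.92 W/m².
Planck response: λ_P = 4σT_e³ = 4·5.67×10⁻⁸·(262.4)³ = 4.098 W/m²/K.
So ΔT₀ = 15.92/4.098 = 3.89 K.

3.9 K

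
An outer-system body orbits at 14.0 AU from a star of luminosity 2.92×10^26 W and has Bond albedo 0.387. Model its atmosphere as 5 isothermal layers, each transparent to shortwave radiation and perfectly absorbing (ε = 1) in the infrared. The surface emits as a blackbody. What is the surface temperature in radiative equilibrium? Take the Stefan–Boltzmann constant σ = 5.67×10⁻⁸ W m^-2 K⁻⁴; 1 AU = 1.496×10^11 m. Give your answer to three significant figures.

96.3 K

d = 14.0 × 1.496×10^11 m = 2.094×10^12 m.
Flux at the orbit: S = L/(4πd²) = 2.92×10^26/(4π·(2.09×10^12)²) = 5.297 W m^-2.
OLR = S(1−α)/4 = 0.8118 W m^-2; the top layer radiates at T_e = 61.51 K.
Layer-by-layer balance gives σT_s⁴ = (N+1)σT_e⁴, so T_s = 6^¼·61.51 = 96.27 K.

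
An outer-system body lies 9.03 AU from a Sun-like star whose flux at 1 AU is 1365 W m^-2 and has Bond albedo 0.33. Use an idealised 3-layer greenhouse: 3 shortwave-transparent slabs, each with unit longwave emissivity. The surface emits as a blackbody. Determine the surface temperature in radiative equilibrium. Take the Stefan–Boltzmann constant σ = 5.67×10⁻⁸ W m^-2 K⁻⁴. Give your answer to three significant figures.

Irradiance scales as 1/d², so S = 1365 W m^-2 × (1/9.03)² = 16.74 W m^-2.
Top-of-atmosphere balance: σT_e⁴ = S(1−α)/4 = 2.804 W m^-2 → T_e = 83.86 K.
With N = 3 opaque layers, T_s = (N+1)^(1/4)·T_e = 4^(1/4)·83.86 = 118.6 K.

119 K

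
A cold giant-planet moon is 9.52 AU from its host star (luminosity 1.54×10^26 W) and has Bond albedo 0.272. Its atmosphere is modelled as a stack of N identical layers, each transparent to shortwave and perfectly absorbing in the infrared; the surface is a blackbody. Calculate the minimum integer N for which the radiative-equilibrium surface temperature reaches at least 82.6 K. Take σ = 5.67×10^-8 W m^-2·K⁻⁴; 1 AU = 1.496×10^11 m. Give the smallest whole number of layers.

d = 9.52 × 1.496×10^11 m = 1.424×10^12 m.
Spreading L over a sphere of radius d: S = 1.54×10^26/(4π·1.42×10^12²) = 6.042 W m^-2.
OLR = S(1−α)/4 = 1.100 W m^-2; the top layer radiates at T_e = 66.36 K.
Need (N+1)T_e⁴ ≥ T_s⁴, i.e. N+1 ≥ (82.6/66.36)⁴ = 2.400.
So N ≥ 1.400; the smallest integer is N = 2.

2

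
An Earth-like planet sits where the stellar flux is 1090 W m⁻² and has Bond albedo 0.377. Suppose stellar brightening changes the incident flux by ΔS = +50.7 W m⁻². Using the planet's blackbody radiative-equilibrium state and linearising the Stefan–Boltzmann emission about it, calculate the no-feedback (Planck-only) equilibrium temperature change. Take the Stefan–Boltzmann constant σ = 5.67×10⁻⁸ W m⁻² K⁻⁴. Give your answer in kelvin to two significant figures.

The baseline emission temperature is T_e = 233.9 K.
ΔF = Δ[S(1−α)]/4 = (1−0.377)·+50.7/4 = 7.897 W m⁻².
Planck response: λ_P = 4σT_e³ = 4·5.67×10⁻⁸·(233.9)³ = 2.903 W m⁻²/K.
Hence the no-feedback warming is ΔF/(4σT_e³) = 2.72 K.

2.7 K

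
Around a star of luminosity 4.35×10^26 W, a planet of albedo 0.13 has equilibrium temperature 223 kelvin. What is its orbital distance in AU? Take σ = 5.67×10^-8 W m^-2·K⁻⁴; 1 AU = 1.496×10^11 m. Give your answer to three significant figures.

Energy balance gives S = 4σT⁴/(1−α) = 644.7 W m^-2.
S = L/(4πd²) → d = √(L/4πS) = √(4.35×10^26/(4π·644.7)) = 2.317×10^11 m = 1.549 AU.

1.55 AU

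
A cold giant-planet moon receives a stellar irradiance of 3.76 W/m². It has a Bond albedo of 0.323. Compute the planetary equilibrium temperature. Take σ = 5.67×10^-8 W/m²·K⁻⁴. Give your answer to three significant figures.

57.9 kelvin

Averaging over the sphere, the absorbed flux is S(1−α)/4 = 0.6364 W/m².
Set σT⁴ = 0.6364 → T = (0.6364/σ)^(1/4) = 57.88 K.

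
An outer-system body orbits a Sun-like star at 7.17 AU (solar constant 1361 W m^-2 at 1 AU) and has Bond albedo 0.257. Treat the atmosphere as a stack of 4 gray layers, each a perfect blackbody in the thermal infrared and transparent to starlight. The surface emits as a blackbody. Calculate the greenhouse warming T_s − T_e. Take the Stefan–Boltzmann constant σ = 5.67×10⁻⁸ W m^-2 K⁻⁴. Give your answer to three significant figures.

Irradiance scales as 1/d², so S = 1361 W m^-2 × (1/7.17)² = 26.47 W m^-2.
The effective emission temperature is T_e = [S(1−α)/(4σ)]^¼ = 96.50 K.
Surface: T_s = (5)^¼·T_e = 144.3 K.
So the greenhouse effect raises the surface by 144.3 − 96.50 = 47.80 K.

47.8 kelvin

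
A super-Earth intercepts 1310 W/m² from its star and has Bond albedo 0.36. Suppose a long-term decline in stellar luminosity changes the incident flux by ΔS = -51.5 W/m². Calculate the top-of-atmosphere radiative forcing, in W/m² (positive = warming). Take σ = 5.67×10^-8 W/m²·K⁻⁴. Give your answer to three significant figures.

ΔF = Δ[S(1−α)]/4 = (1−0.36)·-51.5/4 = -8.240 W/m².

-8.24 W/m²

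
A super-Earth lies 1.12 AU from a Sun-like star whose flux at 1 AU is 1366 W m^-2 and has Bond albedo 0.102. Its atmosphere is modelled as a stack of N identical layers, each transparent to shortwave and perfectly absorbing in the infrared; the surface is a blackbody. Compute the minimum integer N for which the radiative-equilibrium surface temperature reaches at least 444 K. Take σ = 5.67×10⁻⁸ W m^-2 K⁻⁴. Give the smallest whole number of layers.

Irradiance scales as 1/d², so S = 1366 W m^-2 × (1/1.12)² = 1089 W m^-2.
Top-of-atmosphere balance: σT_e⁴ = S(1−α)/4 = 244.5 W m^-2 → T_e = 256.2 K.
T_s = (N+1)^(1/4)·T_e ≥ 444 K requires N+1 ≥ (T_s/T_e)⁴ = (444/256.2)⁴ = 9.013.
Rounding up, N = 9.

9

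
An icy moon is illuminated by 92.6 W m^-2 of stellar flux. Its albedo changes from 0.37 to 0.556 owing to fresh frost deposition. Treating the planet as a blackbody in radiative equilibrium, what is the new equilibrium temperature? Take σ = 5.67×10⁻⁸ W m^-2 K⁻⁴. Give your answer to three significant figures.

New equilibrium: T₂ = [(1−0.556)·92.60/(4σ)]^(1/4) = 116.0 K.

116 kelvin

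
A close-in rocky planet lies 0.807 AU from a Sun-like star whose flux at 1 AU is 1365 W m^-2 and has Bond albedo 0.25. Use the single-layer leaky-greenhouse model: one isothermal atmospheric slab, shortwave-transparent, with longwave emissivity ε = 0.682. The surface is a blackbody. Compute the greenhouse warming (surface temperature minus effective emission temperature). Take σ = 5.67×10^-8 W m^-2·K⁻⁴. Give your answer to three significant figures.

31.7 K

By the inverse-square law, S = 1365/0.807² = 2096 W m^-2.
At the top of the atmosphere, σT_e⁴ = S(1−α)/4 = 393.0 W m^-2, giving T_e = 288.5 K.
For a single slab of emissivity ε, T_s⁴ = 2T_e⁴/(2−ε); thus T_s = 288.5·(1.517)^(1/4) = 320.2 K.
T_s − T_e = 320.2 − 288.5 = 31.71 K.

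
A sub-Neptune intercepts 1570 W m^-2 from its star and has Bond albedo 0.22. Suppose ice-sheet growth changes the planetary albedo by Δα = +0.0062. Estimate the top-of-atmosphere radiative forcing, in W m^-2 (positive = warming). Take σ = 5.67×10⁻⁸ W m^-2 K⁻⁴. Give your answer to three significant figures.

-2.43 W m^-2

ΔF = −(S/4)Δα = −(1570/4)×(+0.0062) = -2.433 W m^-2.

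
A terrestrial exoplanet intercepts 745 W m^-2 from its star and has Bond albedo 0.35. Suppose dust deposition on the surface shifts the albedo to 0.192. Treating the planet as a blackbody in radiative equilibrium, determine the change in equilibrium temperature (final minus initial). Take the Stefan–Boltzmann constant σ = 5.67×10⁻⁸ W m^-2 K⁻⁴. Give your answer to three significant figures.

Initial: T₁ = [S(1−0.35)/(4σ)]^(1/4) = 215.0 K.
After:  T₂ = [745.0·0.808/(4σ)]^(1/4) = 227.0 K.
ΔT = T₂ − T₁ = 12.02 K.

12.0 K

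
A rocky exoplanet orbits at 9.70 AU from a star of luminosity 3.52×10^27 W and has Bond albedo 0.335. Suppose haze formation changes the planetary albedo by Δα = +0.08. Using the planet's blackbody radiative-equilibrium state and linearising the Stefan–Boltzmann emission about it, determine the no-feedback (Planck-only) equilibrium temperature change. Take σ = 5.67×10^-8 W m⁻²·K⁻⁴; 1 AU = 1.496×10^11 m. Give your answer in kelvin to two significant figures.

d = 9.70 × 1.496×10^11 m = 1.451×10^12 m.
Spreading L over a sphere of radius d: S = 3.52×10^27/(4π·1.45×10^12²) = 133.0 W m⁻².
Unperturbed T_e = [133.0·(1−0.335)/(4σ)]^¼ = 140.5 K.
ΔF = −(S/4)Δα = −(133.0/4)×(+0.08) = -2.660 W m⁻².
Linearising σT⁴ gives d(σT⁴)/dT = 4σT_e³ = 0.6295 W m⁻² per K.
Hence the no-feedback warming is ΔF/(4σT_e³) = -4.23 K.

-4.2 K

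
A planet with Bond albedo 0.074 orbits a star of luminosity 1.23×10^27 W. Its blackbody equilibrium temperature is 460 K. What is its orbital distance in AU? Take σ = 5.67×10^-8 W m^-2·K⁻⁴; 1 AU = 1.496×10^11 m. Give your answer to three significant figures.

0.632 AU

Energy balance gives S = 4σT⁴/(1−α) = 10970 W m^-2.
S = L/(4πd²) → d = √(L/4πS) = √(1.23×10^27/(4π·10970)) = 9.447×10^10 m = 0.6315 AU.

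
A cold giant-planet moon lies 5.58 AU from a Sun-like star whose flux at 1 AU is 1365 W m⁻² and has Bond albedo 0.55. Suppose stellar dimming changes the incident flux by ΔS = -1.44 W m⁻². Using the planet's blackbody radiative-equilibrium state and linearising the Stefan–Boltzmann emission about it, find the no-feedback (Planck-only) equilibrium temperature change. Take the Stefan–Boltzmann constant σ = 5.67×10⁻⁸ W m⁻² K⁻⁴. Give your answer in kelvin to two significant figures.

Flux at the orbit: S = 1365/(5.58)² = 43.84 W m⁻².
Unperturbed T_e = [43.84·(1−0.55)/(4σ)]^¼ = 96.57 K.
Only a fraction (1−α) is absorbed and it's spread over 4πR², so ΔF = (1−α)ΔS/4 = -0.1620 W m⁻².
The Planck feedback parameter is 4σT_e³ = 0.2043 W m⁻²/K.
So ΔT₀ = -0.1620/0.2043 = -0.793 K.

-0.79 K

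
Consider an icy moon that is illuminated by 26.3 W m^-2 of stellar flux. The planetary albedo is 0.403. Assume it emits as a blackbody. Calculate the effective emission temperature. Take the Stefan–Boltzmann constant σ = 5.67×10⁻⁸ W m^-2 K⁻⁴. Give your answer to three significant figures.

91.2 K

The planet absorbs (1−α)S over its disc πR² and re-emits over 4πR², so the mean absorbed flux is (1−0.403)·26.30/4 = 3.925 W m^-2.
Set σT⁴ = 3.925 → T = (3.925/σ)^(1/4) = 91.22 K.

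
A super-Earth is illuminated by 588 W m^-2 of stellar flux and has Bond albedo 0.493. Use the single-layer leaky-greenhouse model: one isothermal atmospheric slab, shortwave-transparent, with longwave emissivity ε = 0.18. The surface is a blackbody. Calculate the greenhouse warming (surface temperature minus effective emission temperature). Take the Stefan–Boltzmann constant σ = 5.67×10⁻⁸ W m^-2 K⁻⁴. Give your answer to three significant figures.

At the top of the atmosphere, σT_e⁴ = S(1−α)/4 = 74.53 W m^-2, giving T_e = 190.4 K.
The surface balance (absorbed SW + ε·downward IR = σT_s⁴) with T_a⁴ = T_s⁴/2 reduces to T_s = T_e·[2/(2−ε)]^¼ = 195.0 K.
T_s − T_e = 195.0 − 190.4 = 4.543 K.

4.54 kelvin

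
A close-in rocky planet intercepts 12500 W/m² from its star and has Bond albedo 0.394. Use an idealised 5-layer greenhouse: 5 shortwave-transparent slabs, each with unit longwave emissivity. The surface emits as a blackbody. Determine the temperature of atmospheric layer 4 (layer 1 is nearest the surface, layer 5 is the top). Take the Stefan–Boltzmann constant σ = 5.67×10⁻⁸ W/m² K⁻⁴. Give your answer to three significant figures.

508 K

The effective emission temperature is T_e = [S(1−α)/(4σ)]^¼ = 427.5 K.
In the N-layer model, layer k (counted from the surface) has T_k = (N+1−k)^(1/4)·T_e.
With k = 4: T_4 = (5+1−4)^¼·427.5 K = 508.4 K.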